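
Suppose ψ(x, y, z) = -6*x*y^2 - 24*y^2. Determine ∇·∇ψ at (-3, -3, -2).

-12

∂²ψ/∂x² = 0
∂²ψ/∂y² = -12*(x + 4)
∂²ψ/∂z² = 0
∇²ψ = -12*x - 48
At (-3, -3, -2): -12.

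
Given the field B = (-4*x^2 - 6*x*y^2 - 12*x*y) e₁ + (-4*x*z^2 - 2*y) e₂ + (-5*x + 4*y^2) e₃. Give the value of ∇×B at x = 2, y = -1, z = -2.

(∇×B)₁ = ∂B₃/∂y − ∂B₂/∂z = 8*x*z + 8*y
(∇×B)₂ = ∂B₁/∂z − ∂B₃/∂x = 5
(∇×B)₃ = ∂B₂/∂x − ∂B₁/∂y = 12*x*y + 12*x - 4*z^2
∇×B = (8*x*z + 8*y, 5, 12*x*y + 12*x - 4*z^2)
At (2, -1, -2): (-40, 5, -16).

(-40, 5, -16)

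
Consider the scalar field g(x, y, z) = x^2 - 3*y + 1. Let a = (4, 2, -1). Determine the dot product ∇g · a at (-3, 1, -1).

-30

∂g/∂x = 2*x
∂g/∂y = -3
∂g/∂z = 0
∇g at (-3, 1, -1) = (-6, -3, 0)
∇g · a = (-6)(4) + (-3)(2) + (0)(-1) = -30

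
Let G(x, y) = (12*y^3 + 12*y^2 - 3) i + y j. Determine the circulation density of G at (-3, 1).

∂G₂/∂x = 0
∂G₁/∂y = 36*y^2 + 24*y
Scalar curl = -36*y^2 - 24*y
At (-3, 1): -60.

-60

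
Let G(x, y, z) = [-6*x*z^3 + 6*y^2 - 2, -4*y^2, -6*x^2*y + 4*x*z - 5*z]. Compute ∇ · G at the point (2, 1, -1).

∂G₁/∂x = -6*z^3
∂G₂/∂y = -8*y
∂G₃/∂z = 4*x - 5
∇·G = 4*x - 8*y - 6*z^3 - 5
At (2, 1, -1): 1.

1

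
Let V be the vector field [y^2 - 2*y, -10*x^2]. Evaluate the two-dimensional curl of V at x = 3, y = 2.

∂V₂/∂x = -20*x
∂V₁/∂y = 2*y - 2
Scalar curl = -20*x - 2*y + 2
At (3, 2): -62.

-62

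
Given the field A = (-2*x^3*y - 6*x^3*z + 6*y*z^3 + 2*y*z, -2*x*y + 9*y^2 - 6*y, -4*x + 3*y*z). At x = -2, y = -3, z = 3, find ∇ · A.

-209

∂A₁/∂x = -6*x^2*y - 18*x^2*z
∂A₂/∂y = -2*x + 18*y - 6
∂A₃/∂z = 3*y
∇·A = -6*x^2*y - 18*x^2*z - 2*x + 21*y - 6
At (-2, -3, 3): -209.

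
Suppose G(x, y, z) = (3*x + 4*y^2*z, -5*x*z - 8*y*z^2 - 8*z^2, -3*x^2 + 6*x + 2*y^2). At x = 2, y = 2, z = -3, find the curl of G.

(∇×G)₁ = ∂G₃/∂y − ∂G₂/∂z = 5*x + 16*y*z + 4*y + 16*z
(∇×G)₂ = ∂G₁/∂z − ∂G₃/∂x = 6*x + 4*y^2 - 6
(∇×G)₃ = ∂G₂/∂x − ∂G₁/∂y = -8*y*z - 5*z
∇×G = (5*x + 16*y*z + 4*y + 16*z, 6*x + 4*y^2 - 6, -8*y*z - 5*z)
At (2, 2, -3): (-126, 22, 63).

(-126, 22, 63)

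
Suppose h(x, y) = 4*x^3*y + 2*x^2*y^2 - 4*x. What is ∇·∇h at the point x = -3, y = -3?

288

∂²h/∂x² = 4*y*(6*x + y)
∂²h/∂y² = 4*x^2
∇²h = 4*x^2 + 24*x*y + 4*y^2
At (-3, -3): 288.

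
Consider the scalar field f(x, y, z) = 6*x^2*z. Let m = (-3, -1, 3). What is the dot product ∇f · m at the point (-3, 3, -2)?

∂f/∂x = 12*x*z
∂f/∂y = 0
∂f/∂z = 6*x^2
∇f at (-3, 3, -2) = (72, 0, 54)
∇f · m = (72)(-3) + (0)(-1) + (54)(3) = -54

-54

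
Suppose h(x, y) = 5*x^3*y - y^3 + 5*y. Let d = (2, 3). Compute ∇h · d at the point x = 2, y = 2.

339

∂h/∂x = 15*x^2*y
∂h/∂y = 5*x^3 - 3*y^2 + 5
∇h at (2, 2) = (120, 33)
∇h · d = (120)(2) + (33)(3) = 339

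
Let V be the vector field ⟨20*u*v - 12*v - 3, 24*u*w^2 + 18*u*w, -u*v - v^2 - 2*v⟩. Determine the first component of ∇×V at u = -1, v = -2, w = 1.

69

(∇×V)_1 = ∂V₃/∂v − ∂V₂/∂w
= -u - 2*v - 2 − (48*u*w + 18*u)
= -48*u*w - 19*u - 2*v - 2
At (-1, -2, 1): 69.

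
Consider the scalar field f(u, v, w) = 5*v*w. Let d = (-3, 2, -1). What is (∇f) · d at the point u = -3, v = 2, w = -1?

∂f/∂u = 0
∂f/∂v = 5*w
∂f/∂w = 5*v
∇f at (-3, 2, -1) = (0, -5, 10)
∇f · d = (0)(-3) + (-5)(2) + (10)(-1) = -20

-20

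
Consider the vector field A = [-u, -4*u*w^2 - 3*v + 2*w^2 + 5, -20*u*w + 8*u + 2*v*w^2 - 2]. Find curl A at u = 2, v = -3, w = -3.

(∇×A)₁ = ∂A₃/∂v − ∂A₂/∂w = 8*u*w + 2*w^2 - 4*w
(∇×A)₂ = ∂A₁/∂w − ∂A₃/∂u = 20*w - 8
(∇×A)₃ = ∂A₂/∂u − ∂A₁/∂v = -4*w^2
∇×A = (8*u*w + 2*w^2 - 4*w, 20*w - 8, -4*w^2)
At (2, -3, -3): (-18, -68, -36).

(-18, -68, -36)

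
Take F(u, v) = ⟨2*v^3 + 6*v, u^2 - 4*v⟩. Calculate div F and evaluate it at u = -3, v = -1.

-4

∂F₁/∂u = 0
∂F₂/∂v = -4
∇·F = -4
At (-3, -1): -4.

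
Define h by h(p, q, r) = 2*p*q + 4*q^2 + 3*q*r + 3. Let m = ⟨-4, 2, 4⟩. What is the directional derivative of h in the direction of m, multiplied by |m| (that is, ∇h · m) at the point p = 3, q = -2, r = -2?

∂h/∂p = 2*q
∂h/∂q = 2*p + 8*q + 3*r
∂h/∂r = 3*q
∇h at (3, -2, -2) = (-4, -16, -6)
∇h · m = (-4)(-4) + (-16)(2) + (-6)(4) = -40

-40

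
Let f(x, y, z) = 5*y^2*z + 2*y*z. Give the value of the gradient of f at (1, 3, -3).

(0, -96, 51)

∂f/∂x = 0
∂f/∂y = 10*y*z + 2*z
∂f/∂z = 5*y^2 + 2*y
∇f = (0, 10*y*z + 2*z, 5*y^2 + 2*y)
At (1, 3, -3): (0, -96, 51).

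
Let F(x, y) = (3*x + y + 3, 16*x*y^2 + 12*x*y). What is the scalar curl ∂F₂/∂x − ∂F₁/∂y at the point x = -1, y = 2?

87

∂F₂/∂x = 16*y^2 + 12*y
∂F₁/∂y = 1
Scalar curl = 16*y^2 + 12*y - 1
At (-1, 2): 87.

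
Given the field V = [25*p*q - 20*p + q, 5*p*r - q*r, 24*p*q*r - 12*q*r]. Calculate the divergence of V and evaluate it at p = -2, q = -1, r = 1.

∂V₁/∂p = 25*q - 20
∂V₂/∂q = -r
∂V₃/∂r = 24*p*q - 12*q
∇·V = 24*p*q + 13*q - r - 20
At (-2, -1, 1): 14.

14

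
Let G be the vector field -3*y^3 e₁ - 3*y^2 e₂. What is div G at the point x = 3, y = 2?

-12

∂G₁/∂x = 0
∂G₂/∂y = -6*y
∇·G = -6*y
At (3, 2): -12.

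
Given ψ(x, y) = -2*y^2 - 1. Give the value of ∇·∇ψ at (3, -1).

-4

∂²ψ/∂x² = 0
∂²ψ/∂y² = -4
∇²ψ = -4
At (3, -1): -4.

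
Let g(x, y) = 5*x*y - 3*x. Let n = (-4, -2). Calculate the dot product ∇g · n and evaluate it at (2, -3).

∂g/∂x = 5*y - 3
∂g/∂y = 5*x
∇g at (2, -3) = (-18, 10)
∇g · n = (-18)(-4) + (10)(-2) = 52

52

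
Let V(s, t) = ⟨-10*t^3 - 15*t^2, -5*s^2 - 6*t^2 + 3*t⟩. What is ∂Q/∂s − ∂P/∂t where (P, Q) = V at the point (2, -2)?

∂V₂/∂s = -10*s
∂V₁/∂t = -30*t^2 - 30*t
Scalar curl = -10*s + 30*t^2 + 30*t
At (2, -2): 40.

40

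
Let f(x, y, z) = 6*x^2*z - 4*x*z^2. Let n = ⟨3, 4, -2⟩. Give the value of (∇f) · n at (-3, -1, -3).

252

∂f/∂x = 12*x*z - 4*z^2
∂f/∂y = 0
∂f/∂z = 6*x^2 - 8*x*z
∇f at (-3, -1, -3) = (72, 0, -18)
∇f · n = (72)(3) + (0)(4) + (-18)(-2) = 252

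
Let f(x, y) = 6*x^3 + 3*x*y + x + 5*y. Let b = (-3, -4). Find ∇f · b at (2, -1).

-254

∂f/∂x = 18*x^2 + 3*y + 1
∂f/∂y = 3*x + 5
∇f at (2, -1) = (70, 11)
∇f · b = (70)(-3) + (11)(-4) = -254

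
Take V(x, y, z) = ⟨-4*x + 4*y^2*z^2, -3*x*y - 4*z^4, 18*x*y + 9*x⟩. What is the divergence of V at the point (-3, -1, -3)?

5

∂V₁/∂x = -4
∂V₂/∂y = -3*x
∂V₃/∂z = 0
∇·V = -3*x - 4
At (-3, -1, -3): 5.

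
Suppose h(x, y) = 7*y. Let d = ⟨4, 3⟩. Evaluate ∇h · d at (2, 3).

21

∂h/∂x = 0
∂h/∂y = 7
∇h at (2, 3) = (0, 7)
∇h · d = (0)(4) + (7)(3) = 21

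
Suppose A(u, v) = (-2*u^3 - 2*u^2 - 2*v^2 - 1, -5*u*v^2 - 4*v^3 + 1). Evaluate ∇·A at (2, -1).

∂A₁/∂u = -6*u^2 - 4*u
∂A₂/∂v = -10*u*v - 12*v^2
∇·A = -6*u^2 - 10*u*v - 4*u - 12*v^2
At (2, -1): -24.

-24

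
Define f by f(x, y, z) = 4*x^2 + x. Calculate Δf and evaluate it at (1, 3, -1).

8

∂²f/∂x² = 8
∂²f/∂y² = 0
∂²f/∂z² = 0
∇²f = 8
At (1, 3, -1): 8.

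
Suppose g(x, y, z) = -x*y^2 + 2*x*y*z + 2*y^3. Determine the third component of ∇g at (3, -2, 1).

(∇g)_3 = ∂g/∂z = 2*x*y
At (3, -2, 1): -12.

-12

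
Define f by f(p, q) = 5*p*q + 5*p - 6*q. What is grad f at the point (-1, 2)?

(15, -11)

∂f/∂p = 5*q + 5
∂f/∂q = 5*p - 6
∇f = (5*q + 5, 5*p - 6)
At (-1, 2): (15, -11).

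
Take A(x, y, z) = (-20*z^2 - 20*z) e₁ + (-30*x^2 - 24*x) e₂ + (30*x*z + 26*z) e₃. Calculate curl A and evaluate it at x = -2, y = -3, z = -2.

(0, 120, 96)

(∇×A)₁ = ∂A₃/∂y − ∂A₂/∂z = 0
(∇×A)₂ = ∂A₁/∂z − ∂A₃/∂x = -70*z - 20
(∇×A)₃ = ∂A₂/∂x − ∂A₁/∂y = -60*x - 24
∇×A = (0, -70*z - 20, -60*x - 24)
At (-2, -3, -2): (0, 120, 96).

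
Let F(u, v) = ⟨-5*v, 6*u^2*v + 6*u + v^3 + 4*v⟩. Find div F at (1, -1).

13

∂F₁/∂u = 0
∂F₂/∂v = 6*u^2 + 3*v^2 + 4
∇·F = 6*u^2 + 3*v^2 + 4
At (1, -1): 13.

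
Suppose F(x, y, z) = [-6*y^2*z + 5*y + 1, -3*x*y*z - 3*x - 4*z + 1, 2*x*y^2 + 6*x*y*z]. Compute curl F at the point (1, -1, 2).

(9, 4, -26)

(∇×F)₁ = ∂F₃/∂y − ∂F₂/∂z = 7*x*y + 6*x*z + 4
(∇×F)₂ = ∂F₁/∂z − ∂F₃/∂x = -8*y^2 - 6*y*z
(∇×F)₃ = ∂F₂/∂x − ∂F₁/∂y = 9*y*z - 8
∇×F = (7*x*y + 6*x*z + 4, -8*y^2 - 6*y*z, 9*y*z - 8)
At (1, -1, 2): (9, 4, -26).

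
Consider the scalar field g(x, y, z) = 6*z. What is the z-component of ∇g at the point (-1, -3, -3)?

6

(∇g)_3 = ∂g/∂z = 6
At (-1, -3, -3): 6.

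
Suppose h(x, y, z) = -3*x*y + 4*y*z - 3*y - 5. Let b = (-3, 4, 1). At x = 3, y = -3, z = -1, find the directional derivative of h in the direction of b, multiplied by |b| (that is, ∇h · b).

-103

∂h/∂x = -3*y
∂h/∂y = -3*x + 4*z - 3
∂h/∂z = 4*y
∇h at (3, -3, -1) = (9, -16, -12)
∇h · b = (9)(-3) + (-16)(4) + (-12)(1) = -103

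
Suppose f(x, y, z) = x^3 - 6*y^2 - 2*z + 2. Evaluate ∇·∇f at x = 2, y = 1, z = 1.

0

∂²f/∂x² = 6*x
∂²f/∂y² = -12
∂²f/∂z² = 0
∇²f = 6*x - 12
At (2, 1, 1): 0.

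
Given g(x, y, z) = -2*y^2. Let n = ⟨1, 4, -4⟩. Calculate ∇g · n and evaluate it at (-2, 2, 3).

∂g/∂x = 0
∂g/∂y = -4*y
∂g/∂z = 0
∇g at (-2, 2, 3) = (0, -8, 0)
∇g · n = (0)(1) + (-8)(4) + (0)(-4) = -32

-32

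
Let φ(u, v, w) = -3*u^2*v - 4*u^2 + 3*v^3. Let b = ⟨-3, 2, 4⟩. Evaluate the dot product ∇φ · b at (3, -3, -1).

∂φ/∂u = -6*u*v - 8*u
∂φ/∂v = -3*u^2 + 9*v^2
∂φ/∂w = 0
∇φ at (3, -3, -1) = (30, 54, 0)
∇φ · b = (30)(-3) + (54)(2) + (0)(4) = 18

18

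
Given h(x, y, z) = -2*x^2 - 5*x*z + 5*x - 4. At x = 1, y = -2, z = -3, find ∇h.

∂h/∂x = -4*x - 5*z + 5
∂h/∂y = 0
∂h/∂z = -5*x
∇h = (-4*x - 5*z + 5, 0, -5*x)
At (1, -2, -3): (16, 0, -5).

(16, 0, -5)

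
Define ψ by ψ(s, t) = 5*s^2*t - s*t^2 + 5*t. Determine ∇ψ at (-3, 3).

(-99, 68)

∂ψ/∂s = 10*s*t - t^2
∂ψ/∂t = 5*s^2 - 2*s*t + 5
∇ψ = (10*s*t - t^2, 5*s^2 - 2*s*t + 5)
At (-3, 3): (-99, 68).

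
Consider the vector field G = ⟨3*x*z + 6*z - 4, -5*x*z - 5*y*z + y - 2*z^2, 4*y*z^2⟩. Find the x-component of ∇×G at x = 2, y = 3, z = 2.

(∇×G)_1 = ∂G₃/∂y − ∂G₂/∂z
= 4*z^2 − (-5*x - 5*y - 4*z)
= 5*x + 5*y + 4*z^2 + 4*z
At (2, 3, 2): 49.

49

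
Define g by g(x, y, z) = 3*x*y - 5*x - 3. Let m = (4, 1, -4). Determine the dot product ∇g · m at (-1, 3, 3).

13

∂g/∂x = 3*y - 5
∂g/∂y = 3*x
∂g/∂z = 0
∇g at (-1, 3, 3) = (4, -3, 0)
∇g · m = (4)(4) + (-3)(1) + (0)(-4) = 13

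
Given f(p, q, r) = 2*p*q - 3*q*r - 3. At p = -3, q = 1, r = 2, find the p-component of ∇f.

2

(∇f)_1 = ∂f/∂p = 2*q
At (-3, 1, 2): 2.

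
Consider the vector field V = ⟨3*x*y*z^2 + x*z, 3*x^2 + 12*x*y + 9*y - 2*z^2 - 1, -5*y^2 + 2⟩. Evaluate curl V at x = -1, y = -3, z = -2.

(∇×V)₁ = ∂V₃/∂y − ∂V₂/∂z = -10*y + 4*z
(∇×V)₂ = ∂V₁/∂z − ∂V₃/∂x = 6*x*y*z + x
(∇×V)₃ = ∂V₂/∂x − ∂V₁/∂y = -3*x*z^2 + 6*x + 12*y
∇×V = (-10*y + 4*z, 6*x*y*z + x, -3*x*z^2 + 6*x + 12*y)
At (-1, -3, -2): (22, -37, -30).

(22, -37, -30)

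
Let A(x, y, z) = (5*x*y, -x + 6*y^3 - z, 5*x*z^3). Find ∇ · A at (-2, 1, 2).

-97

∂A₁/∂x = 5*y
∂A₂/∂y = 18*y^2
∂A₃/∂z = 15*x*z^2
∇·A = 15*x*z^2 + 18*y^2 + 5*y
At (-2, 1, 2): -97.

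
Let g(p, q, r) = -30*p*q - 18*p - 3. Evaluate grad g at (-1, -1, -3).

∂g/∂p = -30*q - 18
∂g/∂q = -30*p
∂g/∂r = 0
∇g = (-30*q - 18, -30*p, 0)
At (-1, -1, -3): (12, 30, 0).

(12, 30, 0)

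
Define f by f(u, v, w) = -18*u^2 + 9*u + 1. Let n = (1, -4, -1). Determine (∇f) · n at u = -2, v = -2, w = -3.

∂f/∂u = -36*u + 9
∂f/∂v = 0
∂f/∂w = 0
∇f at (-2, -2, -3) = (81, 0, 0)
∇f · n = (81)(1) + (0)(-4) + (0)(-1) = 81

81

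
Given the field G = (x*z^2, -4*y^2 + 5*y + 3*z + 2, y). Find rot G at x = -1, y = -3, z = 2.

(-2, -4, 0)

(∇×G)₁ = ∂G₃/∂y − ∂G₂/∂z = -2
(∇×G)₂ = ∂G₁/∂z − ∂G₃/∂x = 2*x*z
(∇×G)₃ = ∂G₂/∂x − ∂G₁/∂y = 0
∇×G = (-2, 2*x*z, 0)
At (-1, -3, 2): (-2, -4, 0).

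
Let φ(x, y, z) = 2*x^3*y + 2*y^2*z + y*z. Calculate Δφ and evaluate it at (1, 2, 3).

36

∂²φ/∂x² = 12*x*y
∂²φ/∂y² = 4*z
∂²φ/∂z² = 0
∇²φ = 12*x*y + 4*z
At (1, 2, 3): 36.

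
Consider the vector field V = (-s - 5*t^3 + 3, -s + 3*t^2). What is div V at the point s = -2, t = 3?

∂V₁/∂s = -1
∂V₂/∂t = 6*t
∇·V = 6*t - 1
At (-2, 3): 17.

17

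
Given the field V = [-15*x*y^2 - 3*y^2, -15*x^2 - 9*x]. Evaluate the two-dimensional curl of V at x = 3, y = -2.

-291

∂V₂/∂x = -30*x - 9
∂V₁/∂y = -30*x*y - 6*y
Scalar curl = 30*x*y - 30*x + 6*y - 9
At (3, -2): -291.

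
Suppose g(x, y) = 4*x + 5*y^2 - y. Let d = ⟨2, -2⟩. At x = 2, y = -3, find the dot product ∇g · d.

∂g/∂x = 4
∂g/∂y = 10*y - 1
∇g at (2, -3) = (4, -31)
∇g · d = (4)(2) + (-31)(-2) = 70

70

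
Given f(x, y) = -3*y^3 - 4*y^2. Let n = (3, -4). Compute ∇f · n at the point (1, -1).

∂f/∂x = 0
∂f/∂y = -9*y^2 - 8*y
∇f at (1, -1) = (0, -1)
∇f · n = (0)(3) + (-1)(-4) = 4

4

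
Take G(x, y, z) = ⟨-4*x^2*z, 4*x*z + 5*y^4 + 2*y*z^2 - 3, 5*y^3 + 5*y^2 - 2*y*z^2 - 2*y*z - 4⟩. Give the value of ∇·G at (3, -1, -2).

30

∂G₁/∂x = -8*x*z
∂G₂/∂y = 20*y^3 + 2*z^2
∂G₃/∂z = -4*y*z - 2*y
∇·G = -8*x*z + 20*y^3 - 4*y*z - 2*y + 2*z^2
At (3, -1, -2): 30.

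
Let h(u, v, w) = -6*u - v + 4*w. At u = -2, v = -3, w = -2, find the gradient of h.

∂h/∂u = -6
∂h/∂v = -1
∂h/∂w = 4
∇h = (-6, -1, 4)
At (-2, -3, -2): (-6, -1, 4).

(-6, -1, 4)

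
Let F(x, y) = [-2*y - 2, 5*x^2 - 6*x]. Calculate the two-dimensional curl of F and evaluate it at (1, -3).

∂F₂/∂x = 10*x - 6
∂F₁/∂y = -2
Scalar curl = 10*x - 4
At (1, -3): 6.

6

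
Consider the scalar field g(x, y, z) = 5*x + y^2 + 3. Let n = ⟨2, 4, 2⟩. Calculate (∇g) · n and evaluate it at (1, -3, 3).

-14

∂g/∂x = 5
∂g/∂y = 2*y
∂g/∂z = 0
∇g at (1, -3, 3) = (5, -6, 0)
∇g · n = (5)(2) + (-6)(4) + (0)(2) = -14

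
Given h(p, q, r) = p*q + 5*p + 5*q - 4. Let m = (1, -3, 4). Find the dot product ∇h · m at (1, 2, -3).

-11

∂h/∂p = q + 5
∂h/∂q = p + 5
∂h/∂r = 0
∇h at (1, 2, -3) = (7, 6, 0)
∇h · m = (7)(1) + (6)(-3) + (0)(4) = -11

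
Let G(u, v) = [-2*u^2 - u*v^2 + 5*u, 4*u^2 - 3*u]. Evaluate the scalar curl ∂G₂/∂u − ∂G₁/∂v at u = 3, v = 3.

39

∂G₂/∂u = 8*u - 3
∂G₁/∂v = -2*u*v
Scalar curl = 2*u*v + 8*u - 3
At (3, 3): 39.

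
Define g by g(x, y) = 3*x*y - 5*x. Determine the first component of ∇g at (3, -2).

-11

(∇g)_1 = ∂g/∂x = 3*y - 5
At (3, -2): -11.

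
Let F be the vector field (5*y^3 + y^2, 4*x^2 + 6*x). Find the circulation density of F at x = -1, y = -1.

-15

∂F₂/∂x = 8*x + 6
∂F₁/∂y = 15*y^2 + 2*y
Scalar curl = 8*x - 15*y^2 - 2*y + 6
At (-1, -1): -15.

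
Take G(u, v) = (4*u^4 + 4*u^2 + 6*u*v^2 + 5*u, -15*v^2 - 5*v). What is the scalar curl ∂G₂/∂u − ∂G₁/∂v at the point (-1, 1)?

12

∂G₂/∂u = 0
∂G₁/∂v = 12*u*v
Scalar curl = -12*u*v
At (-1, 1): 12.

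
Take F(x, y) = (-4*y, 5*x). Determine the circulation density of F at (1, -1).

∂F₂/∂x = 5
∂F₁/∂y = -4
Scalar curl = 9
At (1, -1): 9.

9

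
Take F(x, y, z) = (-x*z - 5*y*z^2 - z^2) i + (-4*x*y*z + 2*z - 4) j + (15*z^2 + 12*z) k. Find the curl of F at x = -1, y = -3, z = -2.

(∇×F)₁ = ∂F₃/∂y − ∂F₂/∂z = 4*x*y - 2
(∇×F)₂ = ∂F₁/∂z − ∂F₃/∂x = -x - 10*y*z - 2*z
(∇×F)₃ = ∂F₂/∂x − ∂F₁/∂y = -4*y*z + 5*z^2
∇×F = (4*x*y - 2, -x - 10*y*z - 2*z, -4*y*z + 5*z^2)
At (-1, -3, -2): (10, -55, -4).

(10, -55, -4)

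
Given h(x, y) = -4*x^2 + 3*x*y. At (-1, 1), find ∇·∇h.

∂²h/∂x² = -8
∂²h/∂y² = 0
∇²h = -8
At (-1, 1): -8.

-8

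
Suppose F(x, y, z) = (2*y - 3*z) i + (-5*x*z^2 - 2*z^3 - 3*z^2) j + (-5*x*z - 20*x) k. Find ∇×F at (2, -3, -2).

(-28, 7, -22)

(∇×F)₁ = ∂F₃/∂y − ∂F₂/∂z = 10*x*z + 6*z^2 + 6*z
(∇×F)₂ = ∂F₁/∂z − ∂F₃/∂x = 5*z + 17
(∇×F)₃ = ∂F₂/∂x − ∂F₁/∂y = -5*z^2 - 2
∇×F = (10*x*z + 6*z^2 + 6*z, 5*z + 17, -5*z^2 - 2)
At (2, -3, -2): (-28, 7, -22).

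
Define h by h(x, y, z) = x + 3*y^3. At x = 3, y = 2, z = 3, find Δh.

∂²h/∂x² = 0
∂²h/∂y² = 18*y
∂²h/∂z² = 0
∇²h = 18*y
At (3, 2, 3): 36.

36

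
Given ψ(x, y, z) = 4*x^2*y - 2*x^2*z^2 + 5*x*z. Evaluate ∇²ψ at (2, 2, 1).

-4

∂²ψ/∂x² = 4*(2*y - z^2)
∂²ψ/∂y² = 0
∂²ψ/∂z² = -4*x^2
∇²ψ = -4*x^2 + 8*y - 4*z^2
At (2, 2, 1): -4.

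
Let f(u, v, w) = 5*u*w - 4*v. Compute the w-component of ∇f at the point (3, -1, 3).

15

(∇f)_3 = ∂f/∂w = 5*u
At (3, -1, 3): 15.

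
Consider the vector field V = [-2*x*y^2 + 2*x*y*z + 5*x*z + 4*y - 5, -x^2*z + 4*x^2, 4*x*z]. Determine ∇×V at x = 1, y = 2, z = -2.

(1, 17, 20)

(∇×V)₁ = ∂V₃/∂y − ∂V₂/∂z = x^2
(∇×V)₂ = ∂V₁/∂z − ∂V₃/∂x = 2*x*y + 5*x - 4*z
(∇×V)₃ = ∂V₂/∂x − ∂V₁/∂y = 4*x*y - 4*x*z + 8*x - 4
∇×V = (x^2, 2*x*y + 5*x - 4*z, 4*x*y - 4*x*z + 8*x - 4)
At (1, 2, -2): (1, 17, 20).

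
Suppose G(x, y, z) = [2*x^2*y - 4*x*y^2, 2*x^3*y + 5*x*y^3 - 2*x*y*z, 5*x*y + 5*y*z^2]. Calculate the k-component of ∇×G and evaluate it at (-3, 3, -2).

219

(∇×G)_3 = ∂G₂/∂x − ∂G₁/∂y
= 6*x^2*y + 5*y^3 - 2*y*z − (2*x^2 - 8*x*y)
= 6*x^2*y - 2*x^2 + 8*x*y + 5*y^3 - 2*y*z
At (-3, 3, -2): 219.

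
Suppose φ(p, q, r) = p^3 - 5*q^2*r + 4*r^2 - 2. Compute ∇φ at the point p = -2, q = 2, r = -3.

(12, 60, -44)

∂φ/∂p = 3*p^2
∂φ/∂q = -10*q*r
∂φ/∂r = -5*q^2 + 8*r
∇φ = (3*p^2, -10*q*r, -5*q^2 + 8*r)
At (-2, 2, -3): (12, 60, -44).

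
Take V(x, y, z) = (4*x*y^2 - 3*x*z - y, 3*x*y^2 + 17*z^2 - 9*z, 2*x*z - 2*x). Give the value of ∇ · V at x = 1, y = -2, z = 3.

-3

∂V₁/∂x = 4*y^2 - 3*z
∂V₂/∂y = 6*x*y
∂V₃/∂z = 2*x
∇·V = 6*x*y + 2*x + 4*y^2 - 3*z
At (1, -2, 3): -3.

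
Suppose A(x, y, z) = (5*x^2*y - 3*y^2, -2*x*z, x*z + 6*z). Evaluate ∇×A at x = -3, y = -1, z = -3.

(-6, 3, -45)

(∇×A)₁ = ∂A₃/∂y − ∂A₂/∂z = 2*x
(∇×A)₂ = ∂A₁/∂z − ∂A₃/∂x = -z
(∇×A)₃ = ∂A₂/∂x − ∂A₁/∂y = -5*x^2 + 6*y - 2*z
∇×A = (2*x, -z, -5*x^2 + 6*y - 2*z)
At (-3, -1, -3): (-6, 3, -45).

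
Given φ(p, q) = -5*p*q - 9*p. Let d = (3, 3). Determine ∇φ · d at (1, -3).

3

∂φ/∂p = -5*q - 9
∂φ/∂q = -5*p
∇φ at (1, -3) = (6, -5)
∇φ · d = (6)(3) + (-5)(3) = 3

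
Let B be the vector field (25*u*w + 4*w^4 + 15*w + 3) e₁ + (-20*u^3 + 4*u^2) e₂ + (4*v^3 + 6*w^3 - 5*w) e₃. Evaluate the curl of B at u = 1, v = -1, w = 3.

(∇×B)₁ = ∂B₃/∂v − ∂B₂/∂w = 12*v^2
(∇×B)₂ = ∂B₁/∂w − ∂B₃/∂u = 25*u + 16*w^3 + 15
(∇×B)₃ = ∂B₂/∂u − ∂B₁/∂v = -60*u^2 + 8*u
∇×B = (12*v^2, 25*u + 16*w^3 + 15, -60*u^2 + 8*u)
At (1, -1, 3): (12, 472, -52).

(12, 472, -52)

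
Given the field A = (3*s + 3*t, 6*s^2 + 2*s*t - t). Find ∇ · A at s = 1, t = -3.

4

∂A₁/∂s = 3
∂A₂/∂t = 2*s - 1
∇·A = 2*s + 2
At (1, -3): 4.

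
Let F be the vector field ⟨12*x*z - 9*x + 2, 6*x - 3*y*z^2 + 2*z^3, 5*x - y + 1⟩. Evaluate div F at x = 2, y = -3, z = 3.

∂F₁/∂x = 12*z - 9
∂F₂/∂y = -3*z^2
∂F₃/∂z = 0
∇·F = -3*z^2 + 12*z - 9
At (2, -3, 3): 0.

0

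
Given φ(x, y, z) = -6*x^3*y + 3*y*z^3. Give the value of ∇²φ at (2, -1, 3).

∂²φ/∂x² = -36*x*y
∂²φ/∂y² = 0
∂²φ/∂z² = 18*y*z
∇²φ = -36*x*y + 18*y*z
At (2, -1, 3): 18.

18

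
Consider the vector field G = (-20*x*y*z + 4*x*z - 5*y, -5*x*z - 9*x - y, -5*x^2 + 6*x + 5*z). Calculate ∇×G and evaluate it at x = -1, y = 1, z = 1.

(∇×G)₁ = ∂G₃/∂y − ∂G₂/∂z = 5*x
(∇×G)₂ = ∂G₁/∂z − ∂G₃/∂x = -20*x*y + 14*x - 6
(∇×G)₃ = ∂G₂/∂x − ∂G₁/∂y = 20*x*z - 5*z - 4
∇×G = (5*x, -20*x*y + 14*x - 6, 20*x*z - 5*z - 4)
At (-1, 1, 1): (-5, 0, -29).

(-5, 0, -29)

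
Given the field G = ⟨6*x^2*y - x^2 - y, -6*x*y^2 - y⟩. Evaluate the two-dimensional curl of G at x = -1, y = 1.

∂G₂/∂x = -6*y^2
∂G₁/∂y = 6*x^2 - 1
Scalar curl = -6*x^2 - 6*y^2 + 1
At (-1, 1): -11.

-11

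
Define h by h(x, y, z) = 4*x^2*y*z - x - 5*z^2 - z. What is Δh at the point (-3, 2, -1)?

∂²h/∂x² = 8*y*z
∂²h/∂y² = 0
∂²h/∂z² = -10
∇²h = 8*y*z - 10
At (-3, 2, -1): -26.

-26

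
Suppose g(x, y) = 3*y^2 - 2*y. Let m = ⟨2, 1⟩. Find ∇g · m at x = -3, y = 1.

∂g/∂x = 0
∂g/∂y = 6*y - 2
∇g at (-3, 1) = (0, 4)
∇g · m = (0)(2) + (4)(1) = 4

4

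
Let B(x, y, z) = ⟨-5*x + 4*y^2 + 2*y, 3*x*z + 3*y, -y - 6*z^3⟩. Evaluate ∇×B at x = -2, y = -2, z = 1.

(∇×B)₁ = ∂B₃/∂y − ∂B₂/∂z = -3*x - 1
(∇×B)₂ = ∂B₁/∂z − ∂B₃/∂x = 0
(∇×B)₃ = ∂B₂/∂x − ∂B₁/∂y = -8*y + 3*z - 2
∇×B = (-3*x - 1, 0, -8*y + 3*z - 2)
At (-2, -2, 1): (5, 0, 17).

(5, 0, 17)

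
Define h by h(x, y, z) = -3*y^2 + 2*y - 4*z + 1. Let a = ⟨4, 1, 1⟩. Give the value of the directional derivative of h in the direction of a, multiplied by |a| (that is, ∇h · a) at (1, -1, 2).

4

∂h/∂x = 0
∂h/∂y = -6*y + 2
∂h/∂z = -4
∇h at (1, -1, 2) = (0, 8, -4)
∇h · a = (0)(4) + (8)(1) + (-4)(1) = 4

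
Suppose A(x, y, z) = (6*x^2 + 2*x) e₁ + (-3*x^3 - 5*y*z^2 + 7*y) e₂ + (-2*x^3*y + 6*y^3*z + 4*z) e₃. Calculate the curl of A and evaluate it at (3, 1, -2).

(-110, 54, -81)

(∇×A)₁ = ∂A₃/∂y − ∂A₂/∂z = -2*x^3 + 18*y^2*z + 10*y*z
(∇×A)₂ = ∂A₁/∂z − ∂A₃/∂x = 6*x^2*y
(∇×A)₃ = ∂A₂/∂x − ∂A₁/∂y = -9*x^2
∇×A = (-2*x^3 + 18*y^2*z + 10*y*z, 6*x^2*y, -9*x^2)
At (3, 1, -2): (-110, 54, -81).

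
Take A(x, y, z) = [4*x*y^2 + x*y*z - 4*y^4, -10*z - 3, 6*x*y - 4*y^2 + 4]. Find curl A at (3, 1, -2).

(∇×A)₁ = ∂A₃/∂y − ∂A₂/∂z = 6*x - 8*y + 10
(∇×A)₂ = ∂A₁/∂z − ∂A₃/∂x = x*y - 6*y
(∇×A)₃ = ∂A₂/∂x − ∂A₁/∂y = -8*x*y - x*z + 16*y^3
∇×A = (6*x - 8*y + 10, x*y - 6*y, -8*x*y - x*z + 16*y^3)
At (3, 1, -2): (20, -3, -2).

(20, -3, -2)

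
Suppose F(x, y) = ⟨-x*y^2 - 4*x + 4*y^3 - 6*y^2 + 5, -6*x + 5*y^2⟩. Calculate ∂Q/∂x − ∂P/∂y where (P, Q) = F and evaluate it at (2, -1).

-34

∂F₂/∂x = -6
∂F₁/∂y = -2*x*y + 12*y^2 - 12*y
Scalar curl = 2*x*y - 12*y^2 + 12*y - 6
At (2, -1): -34.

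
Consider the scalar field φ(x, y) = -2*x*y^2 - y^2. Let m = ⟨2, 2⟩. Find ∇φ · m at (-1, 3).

∂φ/∂x = -2*y^2
∂φ/∂y = -4*x*y - 2*y
∇φ at (-1, 3) = (-18, 6)
∇φ · m = (-18)(2) + (6)(2) = -24

-24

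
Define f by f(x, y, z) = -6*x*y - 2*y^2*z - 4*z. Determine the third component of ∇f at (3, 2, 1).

(∇f)_3 = ∂f/∂z = -2*y^2 - 4
At (3, 2, 1): -12.

-12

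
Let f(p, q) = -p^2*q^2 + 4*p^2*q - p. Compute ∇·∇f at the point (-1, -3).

-44

∂²f/∂p² = 2*q*(-q + 4)
∂²f/∂q² = -2*p^2
∇²f = -2*p^2 - 2*q^2 + 8*q
At (-1, -3): -44.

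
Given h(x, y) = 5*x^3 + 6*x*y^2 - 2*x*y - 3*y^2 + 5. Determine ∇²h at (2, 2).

∂²h/∂x² = 30*x
∂²h/∂y² = 6*(2*x - 1)
∇²h = 42*x - 6
At (2, 2): 78.

78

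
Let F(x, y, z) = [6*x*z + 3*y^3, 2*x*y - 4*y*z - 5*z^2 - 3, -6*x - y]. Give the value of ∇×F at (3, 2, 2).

(27, 24, -32)

(∇×F)₁ = ∂F₃/∂y − ∂F₂/∂z = 4*y + 10*z - 1
(∇×F)₂ = ∂F₁/∂z − ∂F₃/∂x = 6*x + 6
(∇×F)₃ = ∂F₂/∂x − ∂F₁/∂y = -9*y^2 + 2*y
∇×F = (4*y + 10*z - 1, 6*x + 6, -9*y^2 + 2*y)
At (3, 2, 2): (27, 24, -32).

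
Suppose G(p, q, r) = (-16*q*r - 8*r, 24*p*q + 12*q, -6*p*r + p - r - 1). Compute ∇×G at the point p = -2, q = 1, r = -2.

(∇×G)₁ = ∂G₃/∂q − ∂G₂/∂r = 0
(∇×G)₂ = ∂G₁/∂r − ∂G₃/∂p = -16*q + 6*r - 9
(∇×G)₃ = ∂G₂/∂p − ∂G₁/∂q = 24*q + 16*r
∇×G = (0, -16*q + 6*r - 9, 24*q + 16*r)
At (-2, 1, -2): (0, -37, -8).

(0, -37, -8)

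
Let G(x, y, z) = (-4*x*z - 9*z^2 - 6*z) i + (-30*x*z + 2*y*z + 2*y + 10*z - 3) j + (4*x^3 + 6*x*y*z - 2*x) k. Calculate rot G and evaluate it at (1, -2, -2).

(∇×G)₁ = ∂G₃/∂y − ∂G₂/∂z = 6*x*z + 30*x - 2*y - 10
(∇×G)₂ = ∂G₁/∂z − ∂G₃/∂x = -12*x^2 - 4*x - 6*y*z - 18*z - 4
(∇×G)₃ = ∂G₂/∂x − ∂G₁/∂y = -30*z
∇×G = (6*x*z + 30*x - 2*y - 10, -12*x^2 - 4*x - 6*y*z - 18*z - 4, -30*z)
At (1, -2, -2): (12, -8, 60).

(12, -8, 60)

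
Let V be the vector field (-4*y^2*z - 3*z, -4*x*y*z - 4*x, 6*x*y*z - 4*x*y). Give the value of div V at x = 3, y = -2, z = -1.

-24

∂V₁/∂x = 0
∂V₂/∂y = -4*x*z
∂V₃/∂z = 6*x*y
∇·V = 6*x*y - 4*x*z
At (3, -2, -1): -24.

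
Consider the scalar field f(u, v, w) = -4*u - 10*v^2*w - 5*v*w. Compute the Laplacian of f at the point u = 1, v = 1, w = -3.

∂²f/∂u² = 0
∂²f/∂v² = -20*w
∂²f/∂w² = 0
∇²f = -20*w
At (1, 1, -3): 60.

60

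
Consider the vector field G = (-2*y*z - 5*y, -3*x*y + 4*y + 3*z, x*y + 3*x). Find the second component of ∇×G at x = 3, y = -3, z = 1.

6

(∇×G)_2 = ∂G₁/∂z − ∂G₃/∂x
= -2*y − (y + 3)
= -3*y - 3
At (3, -3, 1): 6.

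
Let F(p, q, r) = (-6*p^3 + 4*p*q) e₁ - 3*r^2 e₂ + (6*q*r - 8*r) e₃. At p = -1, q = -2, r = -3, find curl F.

(-36, 0, 4)

(∇×F)₁ = ∂F₃/∂q − ∂F₂/∂r = 12*r
(∇×F)₂ = ∂F₁/∂r − ∂F₃/∂p = 0
(∇×F)₃ = ∂F₂/∂p − ∂F₁/∂q = -4*p
∇×F = (12*r, 0, -4*p)
At (-1, -2, -3): (-36, 0, 4).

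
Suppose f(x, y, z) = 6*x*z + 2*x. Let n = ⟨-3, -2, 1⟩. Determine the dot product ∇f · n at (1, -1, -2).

∂f/∂x = 6*z + 2
∂f/∂y = 0
∂f/∂z = 6*x
∇f at (1, -1, -2) = (-10, 0, 6)
∇f · n = (-10)(-3) + (0)(-2) + (6)(1) = 36

36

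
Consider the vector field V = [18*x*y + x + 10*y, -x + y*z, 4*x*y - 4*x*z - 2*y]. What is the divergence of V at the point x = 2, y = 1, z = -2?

9

∂V₁/∂x = 18*y + 1
∂V₂/∂y = z
∂V₃/∂z = -4*x
∇·V = -4*x + 18*y + z + 1
At (2, 1, -2): 9.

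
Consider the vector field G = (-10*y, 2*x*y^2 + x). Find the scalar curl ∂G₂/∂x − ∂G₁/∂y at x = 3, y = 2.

19

∂G₂/∂x = 2*y^2 + 1
∂G₁/∂y = -10
Scalar curl = 2*y^2 + 11
At (3, 2): 19.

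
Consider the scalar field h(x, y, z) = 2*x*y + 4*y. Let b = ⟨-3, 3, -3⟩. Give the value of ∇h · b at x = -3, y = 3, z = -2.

∂h/∂x = 2*y
∂h/∂y = 2*x + 4
∂h/∂z = 0
∇h at (-3, 3, -2) = (6, -2, 0)
∇h · b = (6)(-3) + (-2)(3) + (0)(-3) = -24

-24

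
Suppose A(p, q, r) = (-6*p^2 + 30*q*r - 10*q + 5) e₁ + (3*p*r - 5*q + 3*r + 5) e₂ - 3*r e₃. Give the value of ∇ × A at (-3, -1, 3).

(∇×A)₁ = ∂A₃/∂q − ∂A₂/∂r = -3*p - 3
(∇×A)₂ = ∂A₁/∂r − ∂A₃/∂p = 30*q
(∇×A)₃ = ∂A₂/∂p − ∂A₁/∂q = -27*r + 10
∇×A = (-3*p - 3, 30*q, -27*r + 10)
At (-3, -1, 3): (6, -30, -71).

(6, -30, -71)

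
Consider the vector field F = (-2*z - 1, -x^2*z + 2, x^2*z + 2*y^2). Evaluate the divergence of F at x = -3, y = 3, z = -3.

9

∂F₁/∂x = 0
∂F₂/∂y = 0
∂F₃/∂z = x^2
∇·F = x^2
At (-3, 3, -3): 9.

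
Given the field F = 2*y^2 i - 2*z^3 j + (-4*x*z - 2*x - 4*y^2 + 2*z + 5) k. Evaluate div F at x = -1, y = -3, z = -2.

∂F₁/∂x = 0
∂F₂/∂y = 0
∂F₃/∂z = -4*x + 2
∇·F = -4*x + 2
At (-1, -3, -2): 6.

6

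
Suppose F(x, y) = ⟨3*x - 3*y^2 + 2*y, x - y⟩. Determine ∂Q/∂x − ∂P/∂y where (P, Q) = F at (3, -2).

-13

∂F₂/∂x = 1
∂F₁/∂y = -6*y + 2
Scalar curl = 6*y - 1
At (3, -2): -13.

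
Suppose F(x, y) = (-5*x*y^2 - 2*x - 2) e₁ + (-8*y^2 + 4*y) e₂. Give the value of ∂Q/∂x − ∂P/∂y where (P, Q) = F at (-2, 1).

∂F₂/∂x = 0
∂F₁/∂y = -10*x*y
Scalar curl = 10*x*y
At (-2, 1): -20.

-20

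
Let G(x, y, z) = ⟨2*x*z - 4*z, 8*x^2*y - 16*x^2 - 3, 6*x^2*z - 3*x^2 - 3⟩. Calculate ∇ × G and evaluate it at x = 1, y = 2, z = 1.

(∇×G)₁ = ∂G₃/∂y − ∂G₂/∂z = 0
(∇×G)₂ = ∂G₁/∂z − ∂G₃/∂x = -12*x*z + 8*x - 4
(∇×G)₃ = ∂G₂/∂x − ∂G₁/∂y = 16*x*y - 32*x
∇×G = (0, -12*x*z + 8*x - 4, 16*x*y - 32*x)
At (1, 2, 1): (0, -8, 0).

(0, -8, 0)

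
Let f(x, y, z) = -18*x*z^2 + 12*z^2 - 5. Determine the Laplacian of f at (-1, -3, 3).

60

∂²f/∂x² = 0
∂²f/∂y² = 0
∂²f/∂z² = 12*(-3*x + 2)
∇²f = -36*x + 24
At (-1, -3, 3): 60.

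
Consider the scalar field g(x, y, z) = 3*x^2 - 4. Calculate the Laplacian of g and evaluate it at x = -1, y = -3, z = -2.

∂²g/∂x² = 6
∂²g/∂y² = 0
∂²g/∂z² = 0
∇²g = 6
At (-1, -3, -2): 6.

6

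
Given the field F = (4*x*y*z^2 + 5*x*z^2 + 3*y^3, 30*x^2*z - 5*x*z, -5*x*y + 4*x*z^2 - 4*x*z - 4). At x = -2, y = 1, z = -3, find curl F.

(∇×F)₁ = ∂F₃/∂y − ∂F₂/∂z = -30*x^2
(∇×F)₂ = ∂F₁/∂z − ∂F₃/∂x = 8*x*y*z + 10*x*z + 5*y - 4*z^2 + 4*z
(∇×F)₃ = ∂F₂/∂x − ∂F₁/∂y = -4*x*z^2 + 60*x*z - 9*y^2 - 5*z
∇×F = (-30*x^2, 8*x*y*z + 10*x*z + 5*y - 4*z^2 + 4*z, -4*x*z^2 + 60*x*z - 9*y^2 - 5*z)
At (-2, 1, -3): (-120, 65, 438).

(-120, 65, 438)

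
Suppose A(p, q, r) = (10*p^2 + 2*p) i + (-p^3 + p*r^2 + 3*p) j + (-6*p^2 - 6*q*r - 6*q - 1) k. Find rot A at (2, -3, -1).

(4, 24, -8)

(∇×A)₁ = ∂A₃/∂q − ∂A₂/∂r = -2*p*r - 6*r - 6
(∇×A)₂ = ∂A₁/∂r − ∂A₃/∂p = 12*p
(∇×A)₃ = ∂A₂/∂p − ∂A₁/∂q = -3*p^2 + r^2 + 3
∇×A = (-2*p*r - 6*r - 6, 12*p, -3*p^2 + r^2 + 3)
At (2, -3, -1): (4, 24, -8).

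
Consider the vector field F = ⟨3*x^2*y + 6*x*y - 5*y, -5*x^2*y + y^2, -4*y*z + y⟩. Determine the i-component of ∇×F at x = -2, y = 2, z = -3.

13

(∇×F)_1 = ∂F₃/∂y − ∂F₂/∂z
= -4*z + 1 − (0)
= -4*z + 1
At (-2, 2, -3): 13.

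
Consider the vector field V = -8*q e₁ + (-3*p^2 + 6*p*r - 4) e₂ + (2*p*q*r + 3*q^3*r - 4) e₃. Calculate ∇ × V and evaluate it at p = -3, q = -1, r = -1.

(∇×V)₁ = ∂V₃/∂q − ∂V₂/∂r = 2*p*r - 6*p + 9*q^2*r
(∇×V)₂ = ∂V₁/∂r − ∂V₃/∂p = -2*q*r
(∇×V)₃ = ∂V₂/∂p − ∂V₁/∂q = -6*p + 6*r + 8
∇×V = (2*p*r - 6*p + 9*q^2*r, -2*q*r, -6*p + 6*r + 8)
At (-3, -1, -1): (15, -2, 20).

(15, -2, 20)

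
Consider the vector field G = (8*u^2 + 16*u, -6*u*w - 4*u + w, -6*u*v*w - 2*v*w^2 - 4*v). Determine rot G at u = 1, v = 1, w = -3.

(∇×G)₁ = ∂G₃/∂v − ∂G₂/∂w = -6*u*w + 6*u - 2*w^2 - 5
(∇×G)₂ = ∂G₁/∂w − ∂G₃/∂u = 6*v*w
(∇×G)₃ = ∂G₂/∂u − ∂G₁/∂v = -6*w - 4
∇×G = (-6*u*w + 6*u - 2*w^2 - 5, 6*v*w, -6*w - 4)
At (1, 1, -3): (1, -18, 14).

(1, -18, 14)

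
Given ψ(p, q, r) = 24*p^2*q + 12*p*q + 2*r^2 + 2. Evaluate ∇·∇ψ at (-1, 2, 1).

100

∂²ψ/∂p² = 48*q
∂²ψ/∂q² = 0
∂²ψ/∂r² = 4
∇²ψ = 48*q + 4
At (-1, 2, 1): 100.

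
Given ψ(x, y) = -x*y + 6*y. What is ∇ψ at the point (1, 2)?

∂ψ/∂x = -y
∂ψ/∂y = -x + 6
∇ψ = (-y, -x + 6)
At (1, 2): (-2, 5).

(-2, 5)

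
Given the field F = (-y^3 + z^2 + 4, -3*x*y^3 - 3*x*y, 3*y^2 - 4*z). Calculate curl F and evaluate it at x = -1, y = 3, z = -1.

(∇×F)₁ = ∂F₃/∂y − ∂F₂/∂z = 6*y
(∇×F)₂ = ∂F₁/∂z − ∂F₃/∂x = 2*z
(∇×F)₃ = ∂F₂/∂x − ∂F₁/∂y = -3*y^3 + 3*y^2 - 3*y
∇×F = (6*y, 2*z, -3*y^3 + 3*y^2 - 3*y)
At (-1, 3, -1): (18, -2, -63).

(18, -2, -63)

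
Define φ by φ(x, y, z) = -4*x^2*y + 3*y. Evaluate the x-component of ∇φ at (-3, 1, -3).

(∇φ)_1 = ∂φ/∂x = -8*x*y
At (-3, 1, -3): 24.

24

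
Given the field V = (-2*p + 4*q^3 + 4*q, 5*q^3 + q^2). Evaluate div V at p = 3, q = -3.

∂V₁/∂p = -2
∂V₂/∂q = 15*q^2 + 2*q
∇·V = 15*q^2 + 2*q - 2
At (3, -3): 127.

127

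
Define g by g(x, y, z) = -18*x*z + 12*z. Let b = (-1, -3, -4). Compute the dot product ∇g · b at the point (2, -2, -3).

42

∂g/∂x = -18*z
∂g/∂y = 0
∂g/∂z = -18*x + 12
∇g at (2, -2, -3) = (54, 0, -24)
∇g · b = (54)(-1) + (0)(-3) + (-24)(-4) = 42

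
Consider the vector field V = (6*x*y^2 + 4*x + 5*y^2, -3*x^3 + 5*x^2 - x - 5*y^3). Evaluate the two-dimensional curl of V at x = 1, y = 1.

-22

∂V₂/∂x = -9*x^2 + 10*x - 1
∂V₁/∂y = 12*x*y + 10*y
Scalar curl = -9*x^2 - 12*x*y + 10*x - 10*y - 1
At (1, 1): -22.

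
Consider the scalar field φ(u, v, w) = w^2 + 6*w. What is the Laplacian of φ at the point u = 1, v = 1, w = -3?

∂²φ/∂u² = 0
∂²φ/∂v² = 0
∂²φ/∂w² = 2
∇²φ = 2
At (1, 1, -3): 2.

2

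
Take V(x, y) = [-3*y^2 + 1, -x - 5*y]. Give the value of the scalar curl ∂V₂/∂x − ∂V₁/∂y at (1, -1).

∂V₂/∂x = -1
∂V₁/∂y = -6*y
Scalar curl = 6*y - 1
At (1, -1): -7.

-7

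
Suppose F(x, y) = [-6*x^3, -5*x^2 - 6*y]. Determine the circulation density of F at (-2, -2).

20

∂F₂/∂x = -10*x
∂F₁/∂y = 0
Scalar curl = -10*x
At (-2, -2): 20.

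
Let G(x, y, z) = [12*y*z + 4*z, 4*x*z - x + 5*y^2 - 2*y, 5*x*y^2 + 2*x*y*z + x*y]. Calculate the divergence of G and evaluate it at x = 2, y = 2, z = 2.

∂G₁/∂x = 0
∂G₂/∂y = 10*y - 2
∂G₃/∂z = 2*x*y
∇·G = 2*x*y + 10*y - 2
At (2, 2, 2): 26.

26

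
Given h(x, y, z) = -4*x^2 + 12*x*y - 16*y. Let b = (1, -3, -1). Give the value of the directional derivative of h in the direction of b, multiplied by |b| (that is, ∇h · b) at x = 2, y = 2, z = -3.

∂h/∂x = -8*x + 12*y
∂h/∂y = 12*x - 16
∂h/∂z = 0
∇h at (2, 2, -3) = (8, 8, 0)
∇h · b = (8)(1) + (8)(-3) + (0)(-1) = -16

-16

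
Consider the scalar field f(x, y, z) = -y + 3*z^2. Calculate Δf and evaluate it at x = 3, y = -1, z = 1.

6

∂²f/∂x² = 0
∂²f/∂y² = 0
∂²f/∂z² = 6
∇²f = 6
At (3, -1, 1): 6.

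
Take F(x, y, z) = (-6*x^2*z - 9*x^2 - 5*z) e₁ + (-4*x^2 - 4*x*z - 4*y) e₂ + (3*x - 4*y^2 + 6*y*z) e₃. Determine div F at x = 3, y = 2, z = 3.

∂F₁/∂x = -12*x*z - 18*x
∂F₂/∂y = -4
∂F₃/∂z = 6*y
∇·F = -12*x*z - 18*x + 6*y - 4
At (3, 2, 3): -154.

-154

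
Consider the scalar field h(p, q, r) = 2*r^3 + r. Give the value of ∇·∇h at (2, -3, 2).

∂²h/∂p² = 0
∂²h/∂q² = 0
∂²h/∂r² = 12*r
∇²h = 12*r
At (2, -3, 2): 24.

24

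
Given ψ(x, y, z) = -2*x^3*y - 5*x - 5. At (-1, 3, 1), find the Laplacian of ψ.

36

∂²ψ/∂x² = -12*x*y
∂²ψ/∂y² = 0
∂²ψ/∂z² = 0
∇²ψ = -12*x*y
At (-1, 3, 1): 36.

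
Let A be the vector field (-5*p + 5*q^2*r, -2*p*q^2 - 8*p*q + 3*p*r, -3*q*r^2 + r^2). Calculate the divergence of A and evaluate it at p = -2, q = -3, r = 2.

27

∂A₁/∂p = -5
∂A₂/∂q = -4*p*q - 8*p
∂A₃/∂r = -6*q*r + 2*r
∇·A = -4*p*q - 8*p - 6*q*r + 2*r - 5
At (-2, -3, 2): 27.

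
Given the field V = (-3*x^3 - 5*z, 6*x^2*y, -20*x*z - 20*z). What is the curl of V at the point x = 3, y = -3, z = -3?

(∇×V)₁ = ∂V₃/∂y − ∂V₂/∂z = 0
(∇×V)₂ = ∂V₁/∂z − ∂V₃/∂x = 20*z - 5
(∇×V)₃ = ∂V₂/∂x − ∂V₁/∂y = 12*x*y
∇×V = (0, 20*z - 5, 12*x*y)
At (3, -3, -3): (0, -65, -108).

(0, -65, -108)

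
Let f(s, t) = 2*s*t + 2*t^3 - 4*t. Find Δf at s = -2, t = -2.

∂²f/∂s² = 0
∂²f/∂t² = 12*t
∇²f = 12*t
At (-2, -2): -24.

-24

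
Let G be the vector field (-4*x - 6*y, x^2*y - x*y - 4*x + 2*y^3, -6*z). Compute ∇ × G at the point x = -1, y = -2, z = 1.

(∇×G)₁ = ∂G₃/∂y − ∂G₂/∂z = 0
(∇×G)₂ = ∂G₁/∂z − ∂G₃/∂x = 0
(∇×G)₃ = ∂G₂/∂x − ∂G₁/∂y = 2*x*y - y + 2
∇×G = (0, 0, 2*x*y - y + 2)
At (-1, -2, 1): (0, 0, 8).

(0, 0, 8)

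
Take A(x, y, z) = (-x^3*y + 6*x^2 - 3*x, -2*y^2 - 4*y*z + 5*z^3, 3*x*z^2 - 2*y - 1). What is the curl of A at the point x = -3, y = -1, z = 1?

(-21, -3, -27)

(∇×A)₁ = ∂A₃/∂y − ∂A₂/∂z = 4*y - 15*z^2 - 2
(∇×A)₂ = ∂A₁/∂z − ∂A₃/∂x = -3*z^2
(∇×A)₃ = ∂A₂/∂x − ∂A₁/∂y = x^3
∇×A = (4*y - 15*z^2 - 2, -3*z^2, x^3)
At (-3, -1, 1): (-21, -3, -27).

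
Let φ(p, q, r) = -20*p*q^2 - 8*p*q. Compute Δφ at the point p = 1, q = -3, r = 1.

∂²φ/∂p² = 0
∂²φ/∂q² = -40*p
∂²φ/∂r² = 0
∇²φ = -40*p
At (1, -3, 1): -40.

-40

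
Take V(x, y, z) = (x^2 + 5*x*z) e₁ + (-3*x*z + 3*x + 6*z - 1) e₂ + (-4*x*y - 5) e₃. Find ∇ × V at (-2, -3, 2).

(∇×V)₁ = ∂V₃/∂y − ∂V₂/∂z = -x - 6
(∇×V)₂ = ∂V₁/∂z − ∂V₃/∂x = 5*x + 4*y
(∇×V)₃ = ∂V₂/∂x − ∂V₁/∂y = -3*z + 3
∇×V = (-x - 6, 5*x + 4*y, -3*z + 3)
At (-2, -3, 2): (-4, -22, -3).

(-4, -22, -3)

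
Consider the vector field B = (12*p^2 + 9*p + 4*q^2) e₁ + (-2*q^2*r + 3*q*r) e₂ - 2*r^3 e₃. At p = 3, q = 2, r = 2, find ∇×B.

(∇×B)₁ = ∂B₃/∂q − ∂B₂/∂r = 2*q^2 - 3*q
(∇×B)₂ = ∂B₁/∂r − ∂B₃/∂p = 0
(∇×B)₃ = ∂B₂/∂p − ∂B₁/∂q = -8*q
∇×B = (2*q^2 - 3*q, 0, -8*q)
At (3, 2, 2): (2, 0, -16).

(2, 0, -16)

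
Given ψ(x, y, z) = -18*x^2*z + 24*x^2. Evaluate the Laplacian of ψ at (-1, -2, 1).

∂²ψ/∂x² = 12*(-3*z + 4)
∂²ψ/∂y² = 0
∂²ψ/∂z² = 0
∇²ψ = -36*z + 48
At (-1, -2, 1): 12.

12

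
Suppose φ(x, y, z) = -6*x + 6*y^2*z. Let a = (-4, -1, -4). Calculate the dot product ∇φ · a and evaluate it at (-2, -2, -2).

∂φ/∂x = -6
∂φ/∂y = 12*y*z
∂φ/∂z = 6*y^2
∇φ at (-2, -2, -2) = (-6, 48, 24)
∇φ · a = (-6)(-4) + (48)(-1) + (24)(-4) = -120

-120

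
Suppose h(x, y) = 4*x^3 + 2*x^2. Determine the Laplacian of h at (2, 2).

52

∂²h/∂x² = 4*(6*x + 1)
∂²h/∂y² = 0
∇²h = 24*x + 4
At (2, 2): 52.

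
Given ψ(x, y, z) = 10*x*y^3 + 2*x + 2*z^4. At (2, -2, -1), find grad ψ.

∂ψ/∂x = 10*y^3 + 2
∂ψ/∂y = 30*x*y^2
∂ψ/∂z = 8*z^3
∇ψ = (10*y^3 + 2, 30*x*y^2, 8*z^3)
At (2, -2, -1): (-78, 240, -8).

(-78, 240, -8)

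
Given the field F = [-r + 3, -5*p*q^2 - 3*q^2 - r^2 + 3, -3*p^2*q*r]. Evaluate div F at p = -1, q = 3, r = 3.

∂F₁/∂p = 0
∂F₂/∂q = -10*p*q - 6*q
∂F₃/∂r = -3*p^2*q
∇·F = -3*p^2*q - 10*p*q - 6*q
At (-1, 3, 3): 3.

3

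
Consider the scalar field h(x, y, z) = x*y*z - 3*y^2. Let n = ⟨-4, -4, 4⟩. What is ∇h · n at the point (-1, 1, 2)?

∂h/∂x = y*z
∂h/∂y = x*z - 6*y
∂h/∂z = x*y
∇h at (-1, 1, 2) = (2, -8, -1)
∇h · n = (2)(-4) + (-8)(-4) + (-1)(4) = 20

20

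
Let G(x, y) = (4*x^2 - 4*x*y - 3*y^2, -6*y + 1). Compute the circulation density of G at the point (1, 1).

∂G₂/∂x = 0
∂G₁/∂y = -4*x - 6*y
Scalar curl = 4*x + 6*y
At (1, 1): 10.

10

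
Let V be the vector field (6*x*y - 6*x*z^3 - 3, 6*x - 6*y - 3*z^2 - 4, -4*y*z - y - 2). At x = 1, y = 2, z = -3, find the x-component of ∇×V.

-7

(∇×V)_1 = ∂V₃/∂y − ∂V₂/∂z
= -4*z - 1 − (-6*z)
= 2*z - 1
At (1, 2, -3): -7.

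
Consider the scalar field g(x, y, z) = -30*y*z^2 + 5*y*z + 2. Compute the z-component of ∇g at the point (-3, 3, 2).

-345

(∇g)_3 = ∂g/∂z = -60*y*z + 5*y
At (-3, 3, 2): -345.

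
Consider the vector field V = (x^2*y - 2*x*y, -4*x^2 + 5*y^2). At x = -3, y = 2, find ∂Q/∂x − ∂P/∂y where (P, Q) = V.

9

∂V₂/∂x = -8*x
∂V₁/∂y = x^2 - 2*x
Scalar curl = -x^2 - 6*x
At (-3, 2): 9.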